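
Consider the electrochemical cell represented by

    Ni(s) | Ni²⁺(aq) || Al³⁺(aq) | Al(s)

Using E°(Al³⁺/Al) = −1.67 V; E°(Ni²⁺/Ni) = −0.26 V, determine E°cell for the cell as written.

By convention the left-hand electrode in cell notation is the anode (oxidation) and the right-hand electrode is the cathode (reduction).
E°cell = E°(right) − E°(left) = −1.67 − (−0.26) = −1.41 V.
The negative sign shows that, as written, the cell would require an external voltage to drive the reaction.

−1.41 V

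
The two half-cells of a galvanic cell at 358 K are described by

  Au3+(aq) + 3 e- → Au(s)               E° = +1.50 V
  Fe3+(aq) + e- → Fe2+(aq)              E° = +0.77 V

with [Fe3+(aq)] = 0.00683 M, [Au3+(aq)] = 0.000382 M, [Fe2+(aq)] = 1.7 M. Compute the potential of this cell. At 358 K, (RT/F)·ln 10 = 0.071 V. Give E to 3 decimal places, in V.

Since E°(Au³⁺/Au) > E°(Fe³⁺/Fe²⁺), Au³⁺/Au serves as the cathode.
E°cell = E°cat − E°an = +1.50 − (+0.77) = +0.73 V; n = 3.
For the overall reaction Au3+(aq) + 3 Fe2+(aq) → Au(s) + 3 Fe3+(aq), Q = [Fe3+(aq)]^3 / ([Au3+(aq)]·[Fe2+(aq)]^3) = 0.00017, giving log Q = −3.770.
By the Nernst equation, E = +0.73 − (0.071/3)·(−3.770) = +0.819 V.

+0.819 V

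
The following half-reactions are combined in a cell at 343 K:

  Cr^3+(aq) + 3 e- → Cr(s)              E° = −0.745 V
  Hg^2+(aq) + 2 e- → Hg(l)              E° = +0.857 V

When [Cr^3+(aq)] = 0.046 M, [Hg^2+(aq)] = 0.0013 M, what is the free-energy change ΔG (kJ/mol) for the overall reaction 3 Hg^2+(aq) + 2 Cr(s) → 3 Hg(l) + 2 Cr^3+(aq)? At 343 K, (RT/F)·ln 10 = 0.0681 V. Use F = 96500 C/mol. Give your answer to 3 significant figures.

The standard cell potential is +0.857 − (−0.745) = +1.602 V, with n = 6 electrons in the balanced equation.
Here Q = [Cr^3+(aq)]^2 / [Hg^2+(aq)]^3 = 9.63×10^5 (log Q = 5.984), giving E = +1.602 − (0.0681/6)·(5.984) = +1.5341 V.
Then ΔG = −nFE = −6 × 96500 × +1.5341 J/mol = −888 kJ/mol.

−888 kJ/mol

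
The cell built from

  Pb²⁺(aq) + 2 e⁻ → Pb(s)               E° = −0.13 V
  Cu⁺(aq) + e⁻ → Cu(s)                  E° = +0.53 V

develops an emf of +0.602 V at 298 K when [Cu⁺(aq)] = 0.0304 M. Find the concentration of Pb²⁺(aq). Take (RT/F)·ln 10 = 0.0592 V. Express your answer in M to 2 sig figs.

The Cu⁺/Cu couple has the larger reduction potential, so it is the cathode: E°cell = +0.53 − (−0.13) = +0.66 V and n = 2.
Rearranging E = E° − (0.0592/n)·log Q gives log Q = 2(+0.66 − (+0.602))/0.0592 = 1.959.
For 2 Cu⁺(aq) + Pb(s) → 2 Cu(s) + Pb²⁺(aq), the reaction quotient is Q = [Pb²⁺(aq)] / [Cu⁺(aq)]^2.
Solving for the unknown gives log [Pb²⁺(aq)] = −1.075, so [Pb²⁺(aq)] ≈ 0.084 M.

0.084 M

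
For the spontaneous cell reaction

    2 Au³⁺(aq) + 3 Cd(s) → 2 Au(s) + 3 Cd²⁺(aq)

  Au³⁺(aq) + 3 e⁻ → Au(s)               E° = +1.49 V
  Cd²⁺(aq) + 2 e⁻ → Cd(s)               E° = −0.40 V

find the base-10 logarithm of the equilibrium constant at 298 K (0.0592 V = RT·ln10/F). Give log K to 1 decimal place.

log K = 191.6

The Au³⁺/Au couple is reduced (cathode); E°cell = +1.49 − (−0.40) = +1.89 V with n = 6.
At equilibrium E = 0, so log K = nE°cell / 0.0592 = (6)(+1.89) / 0.0592 = 191.6.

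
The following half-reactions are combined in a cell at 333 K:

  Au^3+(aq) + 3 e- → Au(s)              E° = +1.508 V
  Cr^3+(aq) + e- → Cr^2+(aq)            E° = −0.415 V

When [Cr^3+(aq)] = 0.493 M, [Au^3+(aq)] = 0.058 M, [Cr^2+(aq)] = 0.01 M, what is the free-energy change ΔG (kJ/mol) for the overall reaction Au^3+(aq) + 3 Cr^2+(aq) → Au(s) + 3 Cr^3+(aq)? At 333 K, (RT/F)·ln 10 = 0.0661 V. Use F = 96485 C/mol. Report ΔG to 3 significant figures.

−516 kJ/mol

With Au³⁺/Au reduced at the cathode, E°cell = +1.508 − (−0.415) = +1.923 V and n = 3.
The reaction quotient is [Cr^3+(aq)]^3 / ([Au^3+(aq)]·[Cr^2+(aq)]^3) = 2.07×10^6; by Nernst, E = +1.923 − (0.0661/3)(6.315) = +1.7839 V.
ΔG = −nFE = −(3)(96485)(+1.7839) J/mol = −516 kJ/mol.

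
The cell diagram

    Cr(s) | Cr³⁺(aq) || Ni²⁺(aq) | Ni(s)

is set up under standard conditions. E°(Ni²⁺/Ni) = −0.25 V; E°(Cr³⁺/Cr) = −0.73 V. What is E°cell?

+0.48 V

By convention the left-hand electrode in cell notation is the anode (oxidation) and the right-hand electrode is the cathode (reduction).
E°cell = E°(right) − E°(left) = −0.25 − (−0.73) = +0.48 V.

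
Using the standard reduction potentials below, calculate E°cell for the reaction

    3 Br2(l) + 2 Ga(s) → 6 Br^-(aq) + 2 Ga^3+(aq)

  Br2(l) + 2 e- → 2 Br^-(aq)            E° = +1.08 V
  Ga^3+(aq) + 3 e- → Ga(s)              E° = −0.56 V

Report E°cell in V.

Br2(l) gains electrons, so the Br₂/Br⁻ couple is the cathode; the Ga³⁺/Ga couple is the anode.
E°cell = E°(cathode) − E°(anode) = +1.08 − (−0.56) = +1.64 V.

+1.64 V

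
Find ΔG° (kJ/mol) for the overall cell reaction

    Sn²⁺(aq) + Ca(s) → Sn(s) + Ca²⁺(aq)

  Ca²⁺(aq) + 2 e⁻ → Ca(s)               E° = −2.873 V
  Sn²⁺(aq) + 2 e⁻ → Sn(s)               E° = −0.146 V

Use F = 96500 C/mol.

−526 kJ/mol

In the reaction as written Sn²⁺(aq) is reduced, so the Sn²⁺/Sn couple is the cathode and Ca²⁺/Ca is the anode.
E°cell = −0.146 − (−2.873) = +2.727 V; balancing electrons gives n = 2.
ΔG° = −nFE°cell = −(2)(96500)(+2.727) J/mol = −526 kJ/mol.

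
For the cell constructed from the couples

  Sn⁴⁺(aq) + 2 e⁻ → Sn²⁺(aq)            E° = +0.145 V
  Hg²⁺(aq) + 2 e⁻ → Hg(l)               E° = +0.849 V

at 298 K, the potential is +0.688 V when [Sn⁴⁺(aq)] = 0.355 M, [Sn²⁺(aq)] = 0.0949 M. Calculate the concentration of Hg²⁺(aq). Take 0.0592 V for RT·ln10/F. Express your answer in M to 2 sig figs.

With Hg²⁺/Hg at the cathode and Sn⁴⁺/Sn²⁺ at the anode, E°cell = +0.849 − (+0.145) = +0.704 V (n = 2).
Since E = E° − (0.0592/n)·log Q, log Q = n(E° − E)/0.0592 = 0.541.
The balanced reaction is Hg²⁺(aq) + Sn²⁺(aq) → Hg(l) + Sn⁴⁺(aq), so Q = [Sn⁴⁺(aq)] / ([Hg²⁺(aq)]·[Sn²⁺(aq)]).
Isolating [Hg²⁺(aq)] in Q = 10^{0.541} yields log [Hg²⁺(aq)] = 0.032, i.e. 1.1 M.

1.1 M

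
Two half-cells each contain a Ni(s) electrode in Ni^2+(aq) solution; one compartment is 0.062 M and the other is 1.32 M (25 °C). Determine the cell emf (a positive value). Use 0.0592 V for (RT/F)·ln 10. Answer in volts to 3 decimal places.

0.039 V

For a concentration cell E°cell = 0, since both electrodes use the same couple.
The compartment with the higher Ni^2+(aq) concentration (1.32 M) acts as the cathode; ions are reduced there and produced at the dilute (0.062 M) anode.
With n = 2, Ecell = −(0.0592/2)·log([dilute]/[conc]) = −(0.0592/2)·log(0.062/1.32) = +0.039 V.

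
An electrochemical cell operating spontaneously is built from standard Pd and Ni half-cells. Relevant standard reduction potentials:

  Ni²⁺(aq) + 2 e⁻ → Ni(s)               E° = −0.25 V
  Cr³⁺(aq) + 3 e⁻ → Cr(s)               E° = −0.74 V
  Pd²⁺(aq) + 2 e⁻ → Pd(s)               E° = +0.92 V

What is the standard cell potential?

Of the two couples in this cell, the one with the more positive reduction potential is reduced at the cathode: here that is Pd²⁺/Pd (+0.92 V); Ni²⁺/Ni (−0.25 V) is the anode.
E°cell = E°(cathode) − E°(anode) = +0.92 − (−0.25) = +1.17 V.

+1.17 V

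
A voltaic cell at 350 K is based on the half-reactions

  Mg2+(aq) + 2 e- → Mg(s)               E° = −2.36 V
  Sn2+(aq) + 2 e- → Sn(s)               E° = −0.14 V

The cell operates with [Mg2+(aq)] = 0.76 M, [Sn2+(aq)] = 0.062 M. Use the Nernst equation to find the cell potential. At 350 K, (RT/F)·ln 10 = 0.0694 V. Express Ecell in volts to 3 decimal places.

+2.182 V

Sn²⁺/Sn is reduced (cathode, E° = −0.14 V) and Mg²⁺/Mg is oxidized (anode).
E°cell = −0.14 − (−2.36) = +2.22 V, with n = 2 electrons transferred.
Balancing gives Sn2+(aq) + Mg(s) → Sn(s) + Mg2+(aq); hence Q = [Mg2+(aq)] / [Sn2+(aq)] = 12.3 (log Q = 1.088).
Applying E = E° − (RT ln10/nF)·log Q gives +2.22 − (0.0694/2)(1.088) = +2.182 V.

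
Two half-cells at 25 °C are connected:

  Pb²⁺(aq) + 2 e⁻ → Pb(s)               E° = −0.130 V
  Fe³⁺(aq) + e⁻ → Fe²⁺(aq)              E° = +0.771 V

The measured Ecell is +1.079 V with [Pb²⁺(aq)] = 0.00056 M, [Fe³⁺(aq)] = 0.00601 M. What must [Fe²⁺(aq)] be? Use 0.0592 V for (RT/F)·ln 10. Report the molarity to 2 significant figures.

Fe³⁺/Fe²⁺ is the cathode (higher E°); E°cell = +0.771 − (−0.130) = +0.901 V with n = 2.
Since E = E° − (0.0592/n)·log Q, log Q = n(E° − E)/0.0592 = −6.014.
Balancing electrons gives 2 Fe³⁺(aq) + Pb(s) → 2 Fe²⁺(aq) + Pb²⁺(aq); thus Q = ([Fe²⁺(aq)]^2·[Pb²⁺(aq)]) / [Fe³⁺(aq)]^2.
Substituting the known concentrations and solving, log [Fe²⁺(aq)] = −3.602 and [Fe²⁺(aq)] = 0.00025 M.

0.00025 M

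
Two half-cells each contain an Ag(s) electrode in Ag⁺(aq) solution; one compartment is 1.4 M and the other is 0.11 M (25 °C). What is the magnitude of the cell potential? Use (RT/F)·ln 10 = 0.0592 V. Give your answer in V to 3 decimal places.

0.065 V

For a concentration cell E°cell = 0, since both electrodes use the same couple.
The compartment with the higher Ag⁺(aq) concentration (1.4 M) acts as the cathode; ions are reduced there and produced at the dilute (0.11 M) anode.
With n = 1, Ecell = −(0.0592/1)·log([dilute]/[conc]) = −(0.0592/1)·log(0.11/1.4) = +0.065 V.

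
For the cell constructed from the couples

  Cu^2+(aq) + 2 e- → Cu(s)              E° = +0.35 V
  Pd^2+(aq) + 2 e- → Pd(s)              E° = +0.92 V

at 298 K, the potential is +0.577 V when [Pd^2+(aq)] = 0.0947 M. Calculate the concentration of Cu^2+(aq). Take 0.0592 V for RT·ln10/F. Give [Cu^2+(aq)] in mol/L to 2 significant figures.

The Pd²⁺/Pd couple has the larger reduction potential, so it is the cathode: E°cell = +0.92 − (+0.35) = +0.57 V and n = 2.
From the Nernst equation, log Q = n(E° − E)/0.0592 = 2·(+0.57 − (+0.577))/0.0592 = −0.236.
Balancing electrons gives Pd^2+(aq) + Cu(s) → Pd(s) + Cu^2+(aq); thus Q = [Cu^2+(aq)] / [Pd^2+(aq)].
Solving for the unknown gives log [Cu^2+(aq)] = −1.260, so [Cu^2+(aq)] ≈ 0.055 M.

0.055 M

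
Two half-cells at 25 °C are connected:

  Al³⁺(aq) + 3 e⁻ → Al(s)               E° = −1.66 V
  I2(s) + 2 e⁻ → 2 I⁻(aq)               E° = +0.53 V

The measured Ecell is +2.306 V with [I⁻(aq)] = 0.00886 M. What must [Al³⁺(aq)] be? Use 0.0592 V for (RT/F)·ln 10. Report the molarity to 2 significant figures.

With I₂/I⁻ at the cathode and Al³⁺/Al at the anode, E°cell = +0.53 − (−1.66) = +2.19 V (n = 6).
Since E = E° − (0.0592/n)·log Q, log Q = n(E° − E)/0.0592 = −11.757.
The balanced reaction is 3 I2(s) + 2 Al(s) → 6 I⁻(aq) + 2 Al³⁺(aq), so Q = [I⁻(aq)]^6·[Al³⁺(aq)]^2.
Solving for the unknown gives log [Al³⁺(aq)] = 0.279, so [Al³⁺(aq)] ≈ 1.9 M.

1.9 M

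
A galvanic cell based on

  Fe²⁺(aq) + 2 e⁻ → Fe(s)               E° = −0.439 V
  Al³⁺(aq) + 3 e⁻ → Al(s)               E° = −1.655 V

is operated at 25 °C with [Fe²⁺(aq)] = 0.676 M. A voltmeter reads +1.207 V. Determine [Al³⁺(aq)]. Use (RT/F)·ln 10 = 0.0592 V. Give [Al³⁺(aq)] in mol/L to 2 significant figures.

Fe²⁺/Fe is the cathode (higher E°); E°cell = −0.439 − (−1.655) = +1.216 V with n = 6.
Rearranging E = E° − (0.0592/n)·log Q gives log Q = 6(+1.216 − (+1.207))/0.0592 = 0.912.
The balanced reaction is 3 Fe²⁺(aq) + 2 Al(s) → 3 Fe(s) + 2 Al³⁺(aq), so Q = [Al³⁺(aq)]^2 / [Fe²⁺(aq)]^3.
Substituting the known concentrations and solving, log [Al³⁺(aq)] = 0.201 and [Al³⁺(aq)] = 1.6 M.

1.6 M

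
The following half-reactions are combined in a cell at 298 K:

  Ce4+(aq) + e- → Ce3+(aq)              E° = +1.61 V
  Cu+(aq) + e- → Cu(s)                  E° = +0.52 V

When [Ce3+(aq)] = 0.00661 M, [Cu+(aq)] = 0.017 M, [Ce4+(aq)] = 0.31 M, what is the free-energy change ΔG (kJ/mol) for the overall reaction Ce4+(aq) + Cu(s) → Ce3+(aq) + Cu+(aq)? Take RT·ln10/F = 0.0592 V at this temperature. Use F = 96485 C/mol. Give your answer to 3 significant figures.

−125 kJ/mol

With Ce⁴⁺/Ce³⁺ reduced at the cathode, E°cell = +1.61 − (+0.52) = +1.09 V and n = 1.
Q = ([Ce3+(aq)]·[Cu+(aq)]) / [Ce4+(aq)] = 0.000362, so log Q = −3.441 and E = +1.09 − (0.0592/1)(−3.441) = +1.2937 V.
Then ΔG = −nFE = −1 × 96485 × +1.2937 J/mol = −125 kJ/mol.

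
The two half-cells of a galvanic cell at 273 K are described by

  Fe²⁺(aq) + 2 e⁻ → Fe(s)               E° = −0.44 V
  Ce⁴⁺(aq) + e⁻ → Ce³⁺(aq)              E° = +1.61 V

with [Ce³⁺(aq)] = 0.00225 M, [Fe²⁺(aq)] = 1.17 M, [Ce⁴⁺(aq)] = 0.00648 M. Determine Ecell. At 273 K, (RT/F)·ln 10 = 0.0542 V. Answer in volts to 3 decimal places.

Ce⁴⁺/Ce³⁺ is reduced (cathode, E° = +1.61 V) and Fe²⁺/Fe is oxidized (anode).
E°cell = +1.61 − (−0.44) = +2.05 V, with n = 2 electrons transferred.
The balanced reaction is 2 Ce⁴⁺(aq) + Fe(s) → 2 Ce³⁺(aq) + Fe²⁺(aq), so Q = ([Ce³⁺(aq)]^2·[Fe²⁺(aq)]) / [Ce⁴⁺(aq)]^2 = 0.141 and log Q = −0.851.
By the Nernst equation, E = +2.05 − (0.0542/2)·(−0.851) = +2.073 V.

+2.073 V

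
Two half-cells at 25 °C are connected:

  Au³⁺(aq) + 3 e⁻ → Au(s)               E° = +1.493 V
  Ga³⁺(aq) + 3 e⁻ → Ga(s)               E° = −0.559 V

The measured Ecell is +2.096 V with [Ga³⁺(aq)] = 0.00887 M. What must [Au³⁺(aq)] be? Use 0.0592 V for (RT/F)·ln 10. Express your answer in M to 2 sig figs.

With Au³⁺/Au at the cathode and Ga³⁺/Ga at the anode, E°cell = +1.493 − (−0.559) = +2.052 V (n = 3).
Rearranging E = E° − (0.0592/n)·log Q gives log Q = 3(+2.052 − (+2.096))/0.0592 = −2.230.
The balanced reaction is Au³⁺(aq) + Ga(s) → Au(s) + Ga³⁺(aq), so Q = [Ga³⁺(aq)] / [Au³⁺(aq)].
Isolating [Au³⁺(aq)] in Q = 10^{−2.230} yields log [Au³⁺(aq)] = 0.178, i.e. 1.5 M.

1.5 M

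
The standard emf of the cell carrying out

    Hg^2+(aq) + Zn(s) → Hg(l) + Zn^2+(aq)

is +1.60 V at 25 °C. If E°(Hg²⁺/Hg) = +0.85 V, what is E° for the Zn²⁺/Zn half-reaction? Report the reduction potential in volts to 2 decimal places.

−0.75 V

In the reaction as written the Hg²⁺/Hg couple is reduced (cathode) and Zn²⁺/Zn is oxidized (anode), so E°cell = E°(Hg²⁺/Hg) − E°(Zn²⁺/Zn).
E°(Zn²⁺/Zn) = E°(cathode) − E°cell = +0.85 − (+1.60) = −0.75 V.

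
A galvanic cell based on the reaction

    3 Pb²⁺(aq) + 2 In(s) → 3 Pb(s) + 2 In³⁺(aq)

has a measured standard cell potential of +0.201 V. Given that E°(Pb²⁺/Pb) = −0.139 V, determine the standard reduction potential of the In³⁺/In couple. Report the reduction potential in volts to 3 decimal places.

In the reaction as written the Pb²⁺/Pb couple is reduced (cathode) and In³⁺/In is oxidized (anode), so E°cell = E°(Pb²⁺/Pb) − E°(In³⁺/In).
E°(In³⁺/In) = E°(cathode) − E°cell = −0.139 − (+0.201) = −0.340 V.

−0.340 V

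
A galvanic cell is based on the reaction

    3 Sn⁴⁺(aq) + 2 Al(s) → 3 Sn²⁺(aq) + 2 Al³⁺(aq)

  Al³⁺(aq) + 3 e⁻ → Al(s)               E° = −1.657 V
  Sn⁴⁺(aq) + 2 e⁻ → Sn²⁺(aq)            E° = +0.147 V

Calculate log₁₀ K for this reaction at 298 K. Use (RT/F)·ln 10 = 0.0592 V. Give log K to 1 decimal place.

The Sn⁴⁺/Sn²⁺ couple is reduced (cathode); E°cell = +0.147 − (−1.657) = +1.804 V with n = 6.
At equilibrium E = 0, so log K = nE°cell / 0.0592 = (6)(+1.804) / 0.0592 = 182.8.

log K = 182.8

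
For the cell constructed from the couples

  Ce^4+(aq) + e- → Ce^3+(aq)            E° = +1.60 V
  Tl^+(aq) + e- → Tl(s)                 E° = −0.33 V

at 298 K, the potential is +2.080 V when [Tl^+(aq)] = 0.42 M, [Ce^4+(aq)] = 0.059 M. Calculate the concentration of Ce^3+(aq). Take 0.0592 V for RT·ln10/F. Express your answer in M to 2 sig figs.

0.00041 M

With Ce⁴⁺/Ce³⁺ at the cathode and Tl⁺/Tl at the anode, E°cell = +1.60 − (−0.33) = +1.93 V (n = 1).
From the Nernst equation, log Q = n(E° − E)/0.0592 = 1·(+1.93 − (+2.080))/0.0592 = −2.534.
The balanced reaction is Ce^4+(aq) + Tl(s) → Ce^3+(aq) + Tl^+(aq), so Q = ([Ce^3+(aq)]·[Tl^+(aq)]) / [Ce^4+(aq)].
Isolating [Ce^3+(aq)] in Q = 10^{−2.534} yields log [Ce^3+(aq)] = −3.386, i.e. 0.00041 M.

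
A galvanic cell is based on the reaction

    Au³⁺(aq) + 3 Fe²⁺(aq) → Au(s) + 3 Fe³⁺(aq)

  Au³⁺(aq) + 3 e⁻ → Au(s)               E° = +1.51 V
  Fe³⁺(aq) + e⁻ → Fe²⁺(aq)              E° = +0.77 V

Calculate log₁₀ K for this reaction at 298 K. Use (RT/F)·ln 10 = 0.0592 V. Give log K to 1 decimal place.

The Au³⁺/Au couple is reduced (cathode); E°cell = +1.51 − (+0.77) = +0.74 V with n = 3.
At equilibrium E = 0, so log K = nE°cell / 0.0592 = (3)(+0.74) / 0.0592 = 37.5.

log K = 37.5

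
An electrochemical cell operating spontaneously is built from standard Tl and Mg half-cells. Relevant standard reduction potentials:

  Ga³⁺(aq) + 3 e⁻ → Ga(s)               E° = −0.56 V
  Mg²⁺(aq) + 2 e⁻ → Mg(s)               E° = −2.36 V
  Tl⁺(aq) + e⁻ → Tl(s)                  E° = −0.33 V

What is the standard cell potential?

The Tl⁺/Tl couple has the higher E°, so Tl ion is reduced (cathode) and Mg is oxidized (anode).
E°cell = E°(cathode) − E°(anode) = −0.33 − (−2.36) = +2.03 V.

+2.03 V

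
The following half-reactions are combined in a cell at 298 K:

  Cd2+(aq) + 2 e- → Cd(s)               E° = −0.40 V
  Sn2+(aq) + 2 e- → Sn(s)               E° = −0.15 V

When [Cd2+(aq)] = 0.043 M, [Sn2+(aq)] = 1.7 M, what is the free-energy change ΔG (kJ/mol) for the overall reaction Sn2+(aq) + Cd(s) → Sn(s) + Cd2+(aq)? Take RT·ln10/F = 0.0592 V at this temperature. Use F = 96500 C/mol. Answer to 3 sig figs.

−57.4 kJ/mol

With Sn²⁺/Sn reduced at the cathode, E°cell = −0.15 − (−0.40) = +0.25 V and n = 2.
The reaction quotient is [Cd2+(aq)] / [Sn2+(aq)] = 0.0253; by Nernst, E = +0.25 − (0.0592/2)(−1.597) = +0.2973 V.
ΔG = −nFE = −(2)(96500)(+0.2973) J/mol = −57.4 kJ/mol.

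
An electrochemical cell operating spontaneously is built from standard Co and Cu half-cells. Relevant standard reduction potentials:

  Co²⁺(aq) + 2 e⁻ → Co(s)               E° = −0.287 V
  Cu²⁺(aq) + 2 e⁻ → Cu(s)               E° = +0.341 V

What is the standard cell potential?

+0.628 V

Of the two couples in this cell, the one with the more positive reduction potential is reduced at the cathode: here that is Cu²⁺/Cu (+0.341 V); Co²⁺/Co (−0.287 V) is the anode.
E°cell = E°(cathode) − E°(anode) = +0.341 − (−0.287) = +0.628 V.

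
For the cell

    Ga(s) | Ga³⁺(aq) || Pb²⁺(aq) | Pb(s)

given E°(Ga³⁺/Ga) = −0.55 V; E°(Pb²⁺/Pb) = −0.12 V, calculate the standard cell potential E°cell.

+0.43 V

By convention the left-hand electrode in cell notation is the anode (oxidation) and the right-hand electrode is the cathode (reduction).
E°cell = E°(right) − E°(left) = −0.12 − (−0.55) = +0.43 V.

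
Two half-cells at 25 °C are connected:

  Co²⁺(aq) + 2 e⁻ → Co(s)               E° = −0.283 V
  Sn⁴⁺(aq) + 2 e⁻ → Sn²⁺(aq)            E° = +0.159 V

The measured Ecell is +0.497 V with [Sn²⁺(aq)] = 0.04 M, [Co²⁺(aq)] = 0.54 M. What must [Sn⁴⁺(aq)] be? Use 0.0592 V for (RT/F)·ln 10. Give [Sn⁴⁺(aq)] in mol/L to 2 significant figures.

With Sn⁴⁺/Sn²⁺ at the cathode and Co²⁺/Co at the anode, E°cell = +0.159 − (−0.283) = +0.442 V (n = 2).
From the Nernst equation, log Q = n(E° − E)/0.0592 = 2·(+0.442 − (+0.497))/0.0592 = −1.858.
For Sn⁴⁺(aq) + Co(s) → Sn²⁺(aq) + Co²⁺(aq), the reaction quotient is Q = ([Sn²⁺(aq)]·[Co²⁺(aq)]) / [Sn⁴⁺(aq)].
Substituting the known concentrations and solving, log [Sn⁴⁺(aq)] = 0.192 and [Sn⁴⁺(aq)] = 1.6 M.

1.6 M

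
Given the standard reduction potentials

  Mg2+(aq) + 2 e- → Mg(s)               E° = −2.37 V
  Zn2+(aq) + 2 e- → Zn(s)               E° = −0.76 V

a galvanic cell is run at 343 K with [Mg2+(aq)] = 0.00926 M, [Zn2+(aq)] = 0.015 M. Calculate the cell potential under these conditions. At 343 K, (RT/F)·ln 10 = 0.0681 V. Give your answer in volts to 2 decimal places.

+1.62 V

Since E°(Zn²⁺/Zn) > E°(Mg²⁺/Mg), Zn²⁺/Zn serves as the cathode.
E°cell = −0.76 − (−2.37) = +1.61 V, with n = 2 electrons transferred.
Balancing gives Zn2+(aq) + Mg(s) → Zn(s) + Mg2+(aq); hence Q = [Mg2+(aq)] / [Zn2+(aq)] = 0.617 (log Q = −0.209).
E = E° − (0.0681/n)·log Q = +1.61 − (0.0681/2)(−0.209) = +1.62 V.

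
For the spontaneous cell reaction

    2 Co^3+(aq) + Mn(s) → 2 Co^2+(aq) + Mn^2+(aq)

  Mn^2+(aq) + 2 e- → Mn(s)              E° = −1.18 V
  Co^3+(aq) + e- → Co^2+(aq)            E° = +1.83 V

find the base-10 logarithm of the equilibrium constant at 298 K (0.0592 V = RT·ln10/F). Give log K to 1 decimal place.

The Co³⁺/Co²⁺ couple is reduced (cathode); E°cell = +1.83 − (−1.18) = +3.01 V with n = 2.
At equilibrium E = 0, so log K = nE°cell / 0.0592 = (2)(+3.01) / 0.0592 = 101.7.

log K = 101.7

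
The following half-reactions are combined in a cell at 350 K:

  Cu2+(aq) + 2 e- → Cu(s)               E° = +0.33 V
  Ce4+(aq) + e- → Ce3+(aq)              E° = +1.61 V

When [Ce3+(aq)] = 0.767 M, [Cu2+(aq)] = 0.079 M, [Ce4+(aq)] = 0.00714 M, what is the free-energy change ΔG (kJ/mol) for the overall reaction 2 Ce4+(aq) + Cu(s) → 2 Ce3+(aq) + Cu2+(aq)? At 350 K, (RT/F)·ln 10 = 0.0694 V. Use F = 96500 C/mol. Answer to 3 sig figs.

−227 kJ/mol

E°cell = +1.61 − (+0.33) = +1.28 V; the balanced reaction transfers n = 2 electrons.
Q = ([Ce3+(aq)]^2·[Cu2+(aq)]) / [Ce4+(aq)]^2 = 912, so log Q = 2.960 and E = +1.28 − (0.0694/2)(2.960) = +1.1773 V.
Then ΔG = −nFE = −2 × 96500 × +1.1773 J/mol = −227 kJ/mol.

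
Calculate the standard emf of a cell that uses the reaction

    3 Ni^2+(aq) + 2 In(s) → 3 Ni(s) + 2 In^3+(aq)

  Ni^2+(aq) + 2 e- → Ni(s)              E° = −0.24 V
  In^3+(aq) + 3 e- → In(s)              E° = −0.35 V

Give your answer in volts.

Ni^2+(aq) gains electrons, so the Ni²⁺/Ni couple is the cathode; the In³⁺/In couple is the anode.
E°cell = E°(cathode) − E°(anode) = −0.24 − (−0.35) = +0.11 V.

+0.11 V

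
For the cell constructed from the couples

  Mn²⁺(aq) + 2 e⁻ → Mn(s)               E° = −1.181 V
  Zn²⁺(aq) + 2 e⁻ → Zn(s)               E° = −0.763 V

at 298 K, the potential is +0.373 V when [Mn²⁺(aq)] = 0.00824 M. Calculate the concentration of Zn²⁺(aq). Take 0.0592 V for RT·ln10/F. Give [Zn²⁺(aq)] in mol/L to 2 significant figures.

Zn²⁺/Zn is the cathode (higher E°); E°cell = −0.763 − (−1.181) = +0.418 V with n = 2.
Since E = E° − (0.0592/n)·log Q, log Q = n(E° − E)/0.0592 = 1.520.
Balancing electrons gives Zn²⁺(aq) + Mn(s) → Zn(s) + Mn²⁺(aq); thus Q = [Mn²⁺(aq)] / [Zn²⁺(aq)].
Substituting the known concentrations and solving, log [Zn²⁺(aq)] = −3.604 and [Zn²⁺(aq)] = 0.00025 M.

0.00025 M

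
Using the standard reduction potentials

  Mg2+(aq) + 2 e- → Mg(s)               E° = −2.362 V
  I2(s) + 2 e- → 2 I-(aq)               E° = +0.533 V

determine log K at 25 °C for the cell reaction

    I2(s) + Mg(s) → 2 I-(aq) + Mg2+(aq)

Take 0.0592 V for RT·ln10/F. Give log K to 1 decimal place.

log K = 97.8

The I₂/I⁻ couple is reduced (cathode); E°cell = +0.533 − (−2.362) = +2.895 V with n = 2.
At equilibrium E = 0, so log K = nE°cell / 0.0592 = (2)(+2.895) / 0.0592 = 97.8.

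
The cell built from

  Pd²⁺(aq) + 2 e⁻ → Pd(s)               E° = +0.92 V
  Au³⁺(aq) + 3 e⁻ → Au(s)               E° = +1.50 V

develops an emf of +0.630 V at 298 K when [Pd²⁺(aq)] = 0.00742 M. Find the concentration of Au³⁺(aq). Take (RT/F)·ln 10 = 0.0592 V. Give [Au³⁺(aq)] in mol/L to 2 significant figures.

0.22 M

The Au³⁺/Au couple has the larger reduction potential, so it is the cathode: E°cell = +1.50 − (+0.92) = +0.58 V and n = 6.
From the Nernst equation, log Q = n(E° − E)/0.0592 = 6·(+0.58 − (+0.630))/0.0592 = −5.068.
The balanced reaction is 2 Au³⁺(aq) + 3 Pd(s) → 2 Au(s) + 3 Pd²⁺(aq), so Q = [Pd²⁺(aq)]^3 / [Au³⁺(aq)]^2.
Solving for the unknown gives log [Au³⁺(aq)] = −0.660, so [Au³⁺(aq)] ≈ 0.22 M.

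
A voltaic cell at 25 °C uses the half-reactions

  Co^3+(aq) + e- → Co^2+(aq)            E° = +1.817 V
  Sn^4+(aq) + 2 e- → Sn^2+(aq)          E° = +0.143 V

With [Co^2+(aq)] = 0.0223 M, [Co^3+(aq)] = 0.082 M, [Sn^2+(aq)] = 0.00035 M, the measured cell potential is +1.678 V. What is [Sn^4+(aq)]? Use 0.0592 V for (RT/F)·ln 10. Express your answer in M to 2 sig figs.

0.0035 M

The Co³⁺/Co²⁺ couple has the larger reduction potential, so it is the cathode: E°cell = +1.817 − (+0.143) = +1.674 V and n = 2.
From the Nernst equation, log Q = n(E° − E)/0.0592 = 2·(+1.674 − (+1.678))/0.0592 = −0.135.
For 2 Co^3+(aq) + Sn^2+(aq) → 2 Co^2+(aq) + Sn^4+(aq), the reaction quotient is Q = ([Co^2+(aq)]^2·[Sn^4+(aq)]) / ([Co^3+(aq)]^2·[Sn^2+(aq)]).
Substituting the known concentrations and solving, log [Sn^4+(aq)] = −2.460 and [Sn^4+(aq)] = 0.0035 M.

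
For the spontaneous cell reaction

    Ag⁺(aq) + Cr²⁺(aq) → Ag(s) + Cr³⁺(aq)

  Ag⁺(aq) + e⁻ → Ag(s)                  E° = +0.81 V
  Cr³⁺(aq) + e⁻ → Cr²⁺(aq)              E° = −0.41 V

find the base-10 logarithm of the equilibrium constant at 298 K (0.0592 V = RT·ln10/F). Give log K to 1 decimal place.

The Ag⁺/Ag couple is reduced (cathode); E°cell = +0.81 − (−0.41) = +1.22 V with n = 1.
At equilibrium E = 0, so log K = nE°cell / 0.0592 = (1)(+1.22) / 0.0592 = 20.6.

log K = 20.6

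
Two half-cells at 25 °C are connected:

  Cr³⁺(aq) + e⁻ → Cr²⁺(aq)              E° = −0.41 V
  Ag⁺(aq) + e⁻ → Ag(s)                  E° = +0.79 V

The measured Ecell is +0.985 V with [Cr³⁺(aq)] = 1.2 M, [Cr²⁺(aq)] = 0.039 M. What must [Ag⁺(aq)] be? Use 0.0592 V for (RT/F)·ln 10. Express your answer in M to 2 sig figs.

With Ag⁺/Ag at the cathode and Cr³⁺/Cr²⁺ at the anode, E°cell = +0.79 − (−0.41) = +1.20 V (n = 1).
Rearranging E = E° − (0.0592/n)·log Q gives log Q = 1(+1.20 − (+0.985))/0.0592 = 3.632.
The balanced reaction is Ag⁺(aq) + Cr²⁺(aq) → Ag(s) + Cr³⁺(aq), so Q = [Cr³⁺(aq)] / ([Ag⁺(aq)]·[Cr²⁺(aq)]).
Isolating [Ag⁺(aq)] in Q = 10^{3.632} yields log [Ag⁺(aq)] = −2.144, i.e. 0.0072 M.

0.0072 M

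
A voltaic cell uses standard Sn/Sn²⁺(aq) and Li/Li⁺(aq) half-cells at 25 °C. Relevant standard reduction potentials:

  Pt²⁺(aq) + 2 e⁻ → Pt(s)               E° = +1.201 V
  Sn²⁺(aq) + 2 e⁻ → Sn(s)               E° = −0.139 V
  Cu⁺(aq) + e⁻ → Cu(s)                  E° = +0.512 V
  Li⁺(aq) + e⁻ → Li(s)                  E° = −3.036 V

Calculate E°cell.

The Sn²⁺/Sn couple has the higher E°, so Sn ion is reduced (cathode) and Li is oxidized (anode).
E°cell = E°(cathode) − E°(anode) = −0.139 − (−3.036) = +2.897 V.

+2.897 V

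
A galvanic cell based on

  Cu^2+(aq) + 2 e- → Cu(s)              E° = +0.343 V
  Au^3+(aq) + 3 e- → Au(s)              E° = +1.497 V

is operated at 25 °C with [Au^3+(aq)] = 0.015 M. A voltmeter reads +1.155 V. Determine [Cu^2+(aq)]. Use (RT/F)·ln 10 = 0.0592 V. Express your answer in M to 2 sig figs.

The Au³⁺/Au couple has the larger reduction potential, so it is the cathode: E°cell = +1.497 − (+0.343) = +1.154 V and n = 6.
From the Nernst equation, log Q = n(E° − E)/0.0592 = 6·(+1.154 − (+1.155))/0.0592 = −0.101.
Balancing electrons gives 2 Au^3+(aq) + 3 Cu(s) → 2 Au(s) + 3 Cu^2+(aq); thus Q = [Cu^2+(aq)]^3 / [Au^3+(aq)]^2.
Isolating [Cu^2+(aq)] in Q = 10^{−0.101} yields log [Cu^2+(aq)] = −1.250, i.e. 0.056 M.

0.056 M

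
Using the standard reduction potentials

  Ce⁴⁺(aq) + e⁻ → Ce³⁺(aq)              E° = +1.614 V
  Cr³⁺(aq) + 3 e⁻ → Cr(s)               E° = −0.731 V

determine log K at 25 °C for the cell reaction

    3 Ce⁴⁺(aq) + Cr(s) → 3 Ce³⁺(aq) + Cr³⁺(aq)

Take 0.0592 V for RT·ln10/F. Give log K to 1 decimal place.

The Ce⁴⁺/Ce³⁺ couple is reduced (cathode); E°cell = +1.614 − (−0.731) = +2.345 V with n = 3.
At equilibrium E = 0, so log K = nE°cell / 0.0592 = (3)(+2.345) / 0.0592 = 118.8.

log K = 118.8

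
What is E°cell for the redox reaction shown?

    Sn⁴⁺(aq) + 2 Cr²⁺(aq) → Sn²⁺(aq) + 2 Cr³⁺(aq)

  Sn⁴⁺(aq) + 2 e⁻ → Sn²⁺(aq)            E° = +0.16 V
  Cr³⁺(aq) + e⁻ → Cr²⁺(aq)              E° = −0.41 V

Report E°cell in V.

+0.57 V

Sn⁴⁺(aq) gains electrons, so the Sn⁴⁺/Sn²⁺ couple is the cathode; the Cr³⁺/Cr²⁺ couple is the anode.
E°cell = E°(cathode) − E°(anode) = +0.16 − (−0.41) = +0.57 V.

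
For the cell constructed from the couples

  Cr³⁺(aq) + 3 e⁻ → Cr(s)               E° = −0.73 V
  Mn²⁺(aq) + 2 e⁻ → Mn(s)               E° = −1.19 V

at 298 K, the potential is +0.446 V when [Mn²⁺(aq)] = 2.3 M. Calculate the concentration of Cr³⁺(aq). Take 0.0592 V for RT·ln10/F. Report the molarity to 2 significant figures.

0.68 M

With Cr³⁺/Cr at the cathode and Mn²⁺/Mn at the anode, E°cell = −0.73 − (−1.19) = +0.46 V (n = 6).
From the Nernst equation, log Q = n(E° − E)/0.0592 = 6·(+0.46 − (+0.446))/0.0592 = 1.419.
Balancing electrons gives 2 Cr³⁺(aq) + 3 Mn(s) → 2 Cr(s) + 3 Mn²⁺(aq); thus Q = [Mn²⁺(aq)]^3 / [Cr³⁺(aq)]^2.
Solving for the unknown gives log [Cr³⁺(aq)] = −0.167, so [Cr³⁺(aq)] ≈ 0.68 M.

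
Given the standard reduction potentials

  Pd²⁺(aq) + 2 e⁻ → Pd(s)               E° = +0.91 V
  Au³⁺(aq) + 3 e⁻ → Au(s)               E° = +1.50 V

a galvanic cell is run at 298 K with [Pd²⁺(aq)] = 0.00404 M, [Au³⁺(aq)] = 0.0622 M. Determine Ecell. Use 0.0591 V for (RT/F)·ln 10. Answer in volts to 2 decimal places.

The Au³⁺/Au couple has the more positive E°, so it is the cathode; Pd²⁺/Pd is the anode.
E°cell = +1.50 − (+0.91) = +0.59 V, with n = 6 electrons transferred.
The balanced reaction is 2 Au³⁺(aq) + 3 Pd(s) → 2 Au(s) + 3 Pd²⁺(aq), so Q = [Pd²⁺(aq)]^3 / [Au³⁺(aq)]^2 = 1.7×10^−5 and log Q = −4.768.
By the Nernst equation, E = +0.59 − (0.0591/6)·(−4.768) = +0.64 V.

+0.64 V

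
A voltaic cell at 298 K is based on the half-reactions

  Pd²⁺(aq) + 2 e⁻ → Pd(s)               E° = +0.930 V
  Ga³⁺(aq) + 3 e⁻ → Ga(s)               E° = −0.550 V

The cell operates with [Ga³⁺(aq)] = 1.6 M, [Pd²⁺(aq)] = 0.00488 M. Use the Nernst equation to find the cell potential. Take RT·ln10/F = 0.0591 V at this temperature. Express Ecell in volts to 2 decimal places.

Since E°(Pd²⁺/Pd) > E°(Ga³⁺/Ga), Pd²⁺/Pd serves as the cathode.
The standard potential is +0.930 − (−0.550) = +1.480 V and the balanced reaction transfers n = 6 electrons.
Balancing gives 3 Pd²⁺(aq) + 2 Ga(s) → 3 Pd(s) + 2 Ga³⁺(aq); hence Q = [Ga³⁺(aq)]^2 / [Pd²⁺(aq)]^3 = 2.2×10^7 (log Q = 7.343).
E = E° − (0.0591/n)·log Q = +1.480 − (0.0591/6)(7.343) = +1.41 V.

+1.41 V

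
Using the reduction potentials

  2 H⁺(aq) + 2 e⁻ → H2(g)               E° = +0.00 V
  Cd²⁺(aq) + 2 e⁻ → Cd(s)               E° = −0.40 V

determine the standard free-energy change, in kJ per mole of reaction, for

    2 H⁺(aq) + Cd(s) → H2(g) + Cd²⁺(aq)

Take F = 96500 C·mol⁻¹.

In the reaction as written H⁺(aq) is reduced, so the 2H⁺/H₂ couple is the cathode and Cd²⁺/Cd is the anode.
E°cell = +0.00 − (−0.40) = +0.40 V; balancing electrons gives n = 2.
ΔG° = −nFE°cell = −(2)(96500)(+0.40) J/mol = −77.2 kJ/mol.

−77.2 kJ/mol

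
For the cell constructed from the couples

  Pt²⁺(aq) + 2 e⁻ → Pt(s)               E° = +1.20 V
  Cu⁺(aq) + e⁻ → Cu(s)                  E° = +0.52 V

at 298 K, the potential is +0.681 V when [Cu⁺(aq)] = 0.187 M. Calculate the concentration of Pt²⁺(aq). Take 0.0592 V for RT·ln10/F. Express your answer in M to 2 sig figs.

0.038 M

The Pt²⁺/Pt couple has the larger reduction potential, so it is the cathode: E°cell = +1.20 − (+0.52) = +0.68 V and n = 2.
Since E = E° − (0.0592/n)·log Q, log Q = n(E° − E)/0.0592 = −0.034.
For Pt²⁺(aq) + 2 Cu(s) → Pt(s) + 2 Cu⁺(aq), the reaction quotient is Q = [Cu⁺(aq)]^2 / [Pt²⁺(aq)].
Isolating [Pt²⁺(aq)] in Q = 10^{−0.034} yields log [Pt²⁺(aq)] = −1.422, i.e. 0.038 M.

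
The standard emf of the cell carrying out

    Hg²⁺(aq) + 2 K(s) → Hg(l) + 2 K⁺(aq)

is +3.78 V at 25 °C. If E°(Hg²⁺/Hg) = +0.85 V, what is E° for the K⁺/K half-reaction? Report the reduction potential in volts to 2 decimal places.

In the reaction as written the Hg²⁺/Hg couple is reduced (cathode) and K⁺/K is oxidized (anode), so E°cell = E°(Hg²⁺/Hg) − E°(K⁺/K).
E°(K⁺/K) = E°(cathode) − E°cell = +0.85 − (+3.78) = −2.93 V.

−2.93 V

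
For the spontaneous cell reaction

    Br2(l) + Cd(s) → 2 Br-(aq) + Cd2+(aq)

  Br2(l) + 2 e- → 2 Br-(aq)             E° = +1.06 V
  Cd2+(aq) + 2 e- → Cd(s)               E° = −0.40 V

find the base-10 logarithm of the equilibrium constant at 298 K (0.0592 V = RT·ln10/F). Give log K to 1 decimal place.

The Br₂/Br⁻ couple is reduced (cathode); E°cell = +1.06 − (−0.40) = +1.46 V with n = 2.
At equilibrium E = 0, so log K = nE°cell / 0.0592 = (2)(+1.46) / 0.0592 = 49.3.

log K = 49.3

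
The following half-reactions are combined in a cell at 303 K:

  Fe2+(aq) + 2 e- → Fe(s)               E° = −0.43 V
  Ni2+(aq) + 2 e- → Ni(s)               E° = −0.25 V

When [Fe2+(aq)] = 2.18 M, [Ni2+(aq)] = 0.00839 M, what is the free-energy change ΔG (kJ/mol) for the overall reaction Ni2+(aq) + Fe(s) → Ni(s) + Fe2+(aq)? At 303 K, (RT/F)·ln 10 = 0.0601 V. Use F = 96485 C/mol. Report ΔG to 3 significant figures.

−20.7 kJ/mol

The standard cell potential is −0.25 − (−0.43) = +0.18 V, with n = 2 electrons in the balanced equation.
The reaction quotient is [Fe2+(aq)] / [Ni2+(aq)] = 260; by Nernst, E = +0.18 − (0.0601/2)(2.415) = +0.1074 V.
Then ΔG = −nFE = −2 × 96485 × +0.1074 J/mol = −20.7 kJ/mol.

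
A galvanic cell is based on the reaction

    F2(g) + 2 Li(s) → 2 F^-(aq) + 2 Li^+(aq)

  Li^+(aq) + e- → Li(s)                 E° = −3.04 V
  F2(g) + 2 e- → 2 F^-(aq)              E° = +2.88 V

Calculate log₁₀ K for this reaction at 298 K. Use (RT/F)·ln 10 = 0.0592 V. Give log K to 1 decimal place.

The F₂/F⁻ couple is reduced (cathode); E°cell = +2.88 − (−3.04) = +5.92 V with n = 2.
At equilibrium E = 0, so log K = nE°cell / 0.0592 = (2)(+5.92) / 0.0592 = 200.0.

log K = 200.0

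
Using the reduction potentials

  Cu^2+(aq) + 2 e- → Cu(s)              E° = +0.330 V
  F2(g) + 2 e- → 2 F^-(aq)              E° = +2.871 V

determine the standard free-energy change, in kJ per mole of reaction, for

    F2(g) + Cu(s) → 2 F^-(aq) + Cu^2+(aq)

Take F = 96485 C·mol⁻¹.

−490 kJ/mol

In the reaction as written F2(g) is reduced, so the F₂/F⁻ couple is the cathode and Cu²⁺/Cu is the anode.
E°cell = +2.871 − (+0.330) = +2.541 V; balancing electrons gives n = 2.
ΔG° = −nFE°cell = −(2)(96485)(+2.541) J/mol = −490 kJ/mol.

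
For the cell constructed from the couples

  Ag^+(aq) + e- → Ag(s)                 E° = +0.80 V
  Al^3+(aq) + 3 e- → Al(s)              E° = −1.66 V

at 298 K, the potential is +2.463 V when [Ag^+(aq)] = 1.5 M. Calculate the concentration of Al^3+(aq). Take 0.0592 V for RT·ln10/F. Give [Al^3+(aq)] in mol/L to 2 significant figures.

The Ag⁺/Ag couple has the larger reduction potential, so it is the cathode: E°cell = +0.80 − (−1.66) = +2.46 V and n = 3.
Since E = E° − (0.0592/n)·log Q, log Q = n(E° − E)/0.0592 = −0.152.
The balanced reaction is 3 Ag^+(aq) + Al(s) → 3 Ag(s) + Al^3+(aq), so Q = [Al^3+(aq)] / [Ag^+(aq)]^3.
Isolating [Al^3+(aq)] in Q = 10^{−0.152} yields log [Al^3+(aq)] = 0.376, i.e. 2.4 M.

2.4 M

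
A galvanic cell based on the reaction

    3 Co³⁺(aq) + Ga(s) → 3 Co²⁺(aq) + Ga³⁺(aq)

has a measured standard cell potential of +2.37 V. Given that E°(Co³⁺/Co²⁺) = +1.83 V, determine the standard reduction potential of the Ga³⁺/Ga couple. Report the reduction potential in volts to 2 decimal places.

−0.54 V

In the reaction as written the Co³⁺/Co²⁺ couple is reduced (cathode) and Ga³⁺/Ga is oxidized (anode), so E°cell = E°(Co³⁺/Co²⁺) − E°(Ga³⁺/Ga).
E°(Ga³⁺/Ga) = E°(cathode) − E°cell = +1.83 − (+2.37) = −0.54 V.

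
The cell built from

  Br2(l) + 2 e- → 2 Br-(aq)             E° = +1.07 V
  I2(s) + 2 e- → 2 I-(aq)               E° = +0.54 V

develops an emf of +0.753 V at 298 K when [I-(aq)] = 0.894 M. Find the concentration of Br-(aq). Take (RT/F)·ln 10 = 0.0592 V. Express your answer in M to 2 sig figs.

0.00015 M

With Br₂/Br⁻ at the cathode and I₂/I⁻ at the anode, E°cell = +1.07 − (+0.54) = +0.53 V (n = 2).
Since E = E° − (0.0592/n)·log Q, log Q = n(E° − E)/0.0592 = −7.534.
For Br2(l) + 2 I-(aq) → 2 Br-(aq) + I2(s), the reaction quotient is Q = [Br-(aq)]^2 / [I-(aq)]^2.
Substituting the known concentrations and solving, log [Br-(aq)] = −3.816 and [Br-(aq)] = 0.00015 M.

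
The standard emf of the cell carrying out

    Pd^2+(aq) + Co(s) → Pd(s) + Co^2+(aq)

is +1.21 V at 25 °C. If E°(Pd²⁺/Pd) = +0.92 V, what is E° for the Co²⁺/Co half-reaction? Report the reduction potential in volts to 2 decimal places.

In the reaction as written the Pd²⁺/Pd couple is reduced (cathode) and Co²⁺/Co is oxidized (anode), so E°cell = E°(Pd²⁺/Pd) − E°(Co²⁺/Co).
E°(Co²⁺/Co) = E°(cathode) − E°cell = +0.92 − (+1.21) = −0.29 V.

−0.29 V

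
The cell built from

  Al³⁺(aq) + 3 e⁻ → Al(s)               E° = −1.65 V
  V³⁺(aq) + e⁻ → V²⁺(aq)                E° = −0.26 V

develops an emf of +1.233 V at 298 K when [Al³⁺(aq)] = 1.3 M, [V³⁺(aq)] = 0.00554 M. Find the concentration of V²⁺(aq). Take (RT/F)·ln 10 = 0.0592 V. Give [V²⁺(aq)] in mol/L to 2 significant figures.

With V³⁺/V²⁺ at the cathode and Al³⁺/Al at the anode, E°cell = −0.26 − (−1.65) = +1.39 V (n = 3).
Rearranging E = E° − (0.0592/n)·log Q gives log Q = 3(+1.39 − (+1.233))/0.0592 = 7.956.
For 3 V³⁺(aq) + Al(s) → 3 V²⁺(aq) + Al³⁺(aq), the reaction quotient is Q = ([V²⁺(aq)]^3·[Al³⁺(aq)]) / [V³⁺(aq)]^3.
Solving for the unknown gives log [V²⁺(aq)] = 0.358, so [V²⁺(aq)] ≈ 2.3 M.

2.3 M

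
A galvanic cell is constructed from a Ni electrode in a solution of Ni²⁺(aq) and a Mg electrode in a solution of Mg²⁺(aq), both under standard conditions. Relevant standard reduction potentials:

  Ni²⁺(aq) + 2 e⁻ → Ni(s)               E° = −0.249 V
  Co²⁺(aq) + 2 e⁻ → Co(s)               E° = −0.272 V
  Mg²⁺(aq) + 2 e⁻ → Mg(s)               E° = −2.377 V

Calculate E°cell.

+2.128 V

Of the two couples in this cell, the one with the more positive reduction potential is reduced at the cathode: here that is Ni²⁺/Ni (−0.249 V); Mg²⁺/Mg (−2.377 V) is the anode.
E°cell = E°(cathode) − E°(anode) = −0.249 − (−2.377) = +2.128 V.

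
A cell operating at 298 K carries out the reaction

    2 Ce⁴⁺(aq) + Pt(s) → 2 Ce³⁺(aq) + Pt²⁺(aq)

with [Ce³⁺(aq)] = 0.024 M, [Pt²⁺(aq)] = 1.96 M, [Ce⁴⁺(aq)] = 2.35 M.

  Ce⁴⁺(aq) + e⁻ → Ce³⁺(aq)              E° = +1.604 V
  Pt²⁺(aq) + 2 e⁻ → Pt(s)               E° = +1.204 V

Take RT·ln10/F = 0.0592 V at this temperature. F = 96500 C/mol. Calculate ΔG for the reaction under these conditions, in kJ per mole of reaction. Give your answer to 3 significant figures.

E°cell = +1.604 − (+1.204) = +0.400 V; the balanced reaction transfers n = 2 electrons.
The reaction quotient is ([Ce³⁺(aq)]^2·[Pt²⁺(aq)]) / [Ce⁴⁺(aq)]^2 = 0.000204; by Nernst, E = +0.400 − (0.0592/2)(−3.689) = +0.5092 V.
Finally ΔG = −nFE = −(2)(96500 C/mol)(+0.5092 V) = −98.3 kJ/mol.

−98.3 kJ/mol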